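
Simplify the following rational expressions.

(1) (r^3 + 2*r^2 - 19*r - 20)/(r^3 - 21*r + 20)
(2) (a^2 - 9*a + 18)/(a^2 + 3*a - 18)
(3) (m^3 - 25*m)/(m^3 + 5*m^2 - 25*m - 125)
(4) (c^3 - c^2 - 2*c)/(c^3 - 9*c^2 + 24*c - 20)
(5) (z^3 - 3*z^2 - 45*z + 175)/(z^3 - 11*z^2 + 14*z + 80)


(1) = (r + 1)/(r - 1)
(2) = (a - 6)/(a + 6)
(3) = m/(m + 5)
(4) = (c^2 + c)/(c^2 - 7*c + 10)
(5) = (z^2 + 2*z - 35)/(z^2 - 6*z - 16)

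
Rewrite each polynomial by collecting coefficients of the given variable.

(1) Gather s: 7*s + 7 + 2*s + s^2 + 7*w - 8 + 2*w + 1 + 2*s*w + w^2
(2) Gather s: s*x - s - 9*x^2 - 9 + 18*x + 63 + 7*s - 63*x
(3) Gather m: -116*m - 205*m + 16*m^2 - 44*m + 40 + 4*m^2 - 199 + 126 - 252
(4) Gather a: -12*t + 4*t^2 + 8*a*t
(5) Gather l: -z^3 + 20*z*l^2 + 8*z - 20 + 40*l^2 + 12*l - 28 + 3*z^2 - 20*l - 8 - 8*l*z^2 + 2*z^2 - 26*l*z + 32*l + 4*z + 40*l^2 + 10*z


(1) = s^2 + s*(2*w + 9) + w^2 + 9*w
(2) = s*(x + 6) - 9*x^2 - 45*x + 54
(3) = 20*m^2 - 365*m - 285
(4) = 8*a*t + 4*t^2 - 12*t
(5) = l^2*(20*z + 80) + l*(-8*z^2 - 26*z + 24) - z^3 + 5*z^2 + 22*z - 56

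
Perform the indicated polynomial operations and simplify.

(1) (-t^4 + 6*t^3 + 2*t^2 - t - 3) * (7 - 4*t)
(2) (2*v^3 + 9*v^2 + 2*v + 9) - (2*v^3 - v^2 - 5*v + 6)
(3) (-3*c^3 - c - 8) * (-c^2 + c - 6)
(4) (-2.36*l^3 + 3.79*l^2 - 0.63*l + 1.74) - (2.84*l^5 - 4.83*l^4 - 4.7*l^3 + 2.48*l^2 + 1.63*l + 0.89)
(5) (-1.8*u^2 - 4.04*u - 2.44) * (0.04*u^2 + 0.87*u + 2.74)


(1) = 4*t^5 - 31*t^4 + 34*t^3 + 18*t^2 + 5*t - 21
(2) = 10*v^2 + 7*v + 3
(3) = 3*c^5 - 3*c^4 + 19*c^3 + 7*c^2 - 2*c + 48
(4) = -2.84*l^5 + 4.83*l^4 + 2.34*l^3 + 1.31*l^2 - 2.26*l + 0.85
(5) = -0.072*u^4 - 1.7276*u^3 - 8.5444*u^2 - 13.1924*u - 6.6856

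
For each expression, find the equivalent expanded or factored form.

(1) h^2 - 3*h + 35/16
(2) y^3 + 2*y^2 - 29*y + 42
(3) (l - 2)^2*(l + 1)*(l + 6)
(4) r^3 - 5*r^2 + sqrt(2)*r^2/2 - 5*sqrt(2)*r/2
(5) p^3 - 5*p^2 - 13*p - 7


(1) = (h - 7/4)*(h - 5/4)
(2) = (y - 3)*(y - 2)*(y + 7)
(3) = l^4 + 3*l^3 - 18*l^2 + 4*l + 24
(4) = r*(r - 5)*(r + sqrt(2)/2)
(5) = (p - 7)*(p + 1)^2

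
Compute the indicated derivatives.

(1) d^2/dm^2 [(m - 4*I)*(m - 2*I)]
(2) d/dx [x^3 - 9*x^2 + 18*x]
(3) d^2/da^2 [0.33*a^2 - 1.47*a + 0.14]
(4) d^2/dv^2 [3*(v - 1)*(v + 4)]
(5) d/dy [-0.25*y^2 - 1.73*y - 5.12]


(1) = 2
(2) = 3*x^2 - 18*x + 18
(3) = 0.660000000000000
(4) = 6
(5) = -0.5*y - 1.73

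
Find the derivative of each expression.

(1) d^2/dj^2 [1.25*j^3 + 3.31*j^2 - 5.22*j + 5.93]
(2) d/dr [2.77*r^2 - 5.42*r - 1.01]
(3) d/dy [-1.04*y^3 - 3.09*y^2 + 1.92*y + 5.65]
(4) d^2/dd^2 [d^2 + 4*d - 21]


(1) = 7.5*j + 6.62
(2) = 5.54*r - 5.42
(3) = -3.12*y^2 - 6.18*y + 1.92
(4) = 2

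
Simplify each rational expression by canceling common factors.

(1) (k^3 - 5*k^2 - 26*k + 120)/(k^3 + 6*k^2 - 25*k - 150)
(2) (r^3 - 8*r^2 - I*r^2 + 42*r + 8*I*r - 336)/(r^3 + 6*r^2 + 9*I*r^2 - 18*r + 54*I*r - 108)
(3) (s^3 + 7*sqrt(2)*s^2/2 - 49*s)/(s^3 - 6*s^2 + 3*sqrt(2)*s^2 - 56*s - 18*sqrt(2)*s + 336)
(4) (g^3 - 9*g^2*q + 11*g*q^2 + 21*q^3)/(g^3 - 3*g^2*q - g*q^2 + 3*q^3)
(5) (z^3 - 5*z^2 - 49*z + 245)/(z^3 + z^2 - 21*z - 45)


(1) = (k^2 - 10*k + 24)/(k^2 + k - 30)
(2) = (r^2 + r*(-8 - 7*I) + 56*I)/(r^2 + r*(6 + 3*I) + 18*I)
(3) = (2*s^2 - 7*sqrt(2)*s)/(2*s^2 + s*(-12 - 8*sqrt(2)) + 48*sqrt(2))
(4) = (-g + 7*q)/(-g + q)
(5) = (z^2 - 49)/(z^2 + 6*z + 9)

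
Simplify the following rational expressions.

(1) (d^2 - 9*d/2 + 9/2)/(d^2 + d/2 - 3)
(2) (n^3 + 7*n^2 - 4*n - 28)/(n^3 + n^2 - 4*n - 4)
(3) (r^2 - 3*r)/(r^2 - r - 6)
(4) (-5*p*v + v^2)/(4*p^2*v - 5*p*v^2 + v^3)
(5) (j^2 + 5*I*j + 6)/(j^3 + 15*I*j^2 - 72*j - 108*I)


(1) = (d - 3)/(d + 2)
(2) = (n + 7)/(n + 1)
(3) = r/(r + 2)
(4) = (-5*p + v)/(4*p^2 - 5*p*v + v^2)
(5) = (j - I)/(j^2 + 9*I*j - 18)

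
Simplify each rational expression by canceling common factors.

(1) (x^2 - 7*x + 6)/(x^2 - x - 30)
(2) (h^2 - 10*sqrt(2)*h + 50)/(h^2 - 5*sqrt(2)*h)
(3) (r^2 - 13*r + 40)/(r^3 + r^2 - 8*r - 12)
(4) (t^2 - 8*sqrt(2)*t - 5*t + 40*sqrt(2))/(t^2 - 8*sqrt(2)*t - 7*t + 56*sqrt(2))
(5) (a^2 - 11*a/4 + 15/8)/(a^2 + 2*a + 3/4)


(1) = (x - 1)/(x + 5)
(2) = (h - 5*sqrt(2))/h
(3) = (r^2 - 13*r + 40)/(r^3 + r^2 - 8*r - 12)
(4) = (t - 5)/(t - 7)
(5) = (8*a^2 - 22*a + 15)/(8*a^2 + 16*a + 6)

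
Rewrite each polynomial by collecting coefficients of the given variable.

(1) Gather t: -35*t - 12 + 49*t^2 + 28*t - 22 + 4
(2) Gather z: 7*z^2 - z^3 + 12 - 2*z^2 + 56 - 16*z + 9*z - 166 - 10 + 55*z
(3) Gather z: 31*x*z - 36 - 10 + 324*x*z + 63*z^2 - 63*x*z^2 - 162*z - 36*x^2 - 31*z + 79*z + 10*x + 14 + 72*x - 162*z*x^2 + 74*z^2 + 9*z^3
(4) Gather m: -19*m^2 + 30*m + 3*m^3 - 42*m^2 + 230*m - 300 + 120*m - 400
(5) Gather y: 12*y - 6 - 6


(1) = 49*t^2 - 7*t - 30
(2) = -z^3 + 5*z^2 + 48*z - 108
(3) = -36*x^2 + 82*x + 9*z^3 + z^2*(137 - 63*x) + z*(-162*x^2 + 355*x - 114) - 32
(4) = 3*m^3 - 61*m^2 + 380*m - 700
(5) = 12*y - 12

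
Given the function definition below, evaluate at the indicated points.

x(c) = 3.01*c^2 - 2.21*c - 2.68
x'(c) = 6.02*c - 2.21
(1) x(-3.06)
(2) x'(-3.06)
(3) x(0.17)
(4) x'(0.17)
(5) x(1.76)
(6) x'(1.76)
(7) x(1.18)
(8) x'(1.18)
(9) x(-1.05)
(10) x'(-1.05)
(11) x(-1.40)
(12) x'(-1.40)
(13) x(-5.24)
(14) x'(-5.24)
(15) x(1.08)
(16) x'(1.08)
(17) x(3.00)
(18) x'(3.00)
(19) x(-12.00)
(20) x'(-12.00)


(1) = 32.27
(2) = -20.63
(3) = -2.97
(4) = -1.19
(5) = 2.75
(6) = 8.39
(7) = -1.10
(8) = 4.89
(9) = 2.96
(10) = -8.53
(11) = 6.31
(12) = -10.64
(13) = 91.55
(14) = -33.75
(15) = -1.56
(16) = 4.29
(17) = 17.78
(18) = 15.85
(19) = 457.28
(20) = -74.45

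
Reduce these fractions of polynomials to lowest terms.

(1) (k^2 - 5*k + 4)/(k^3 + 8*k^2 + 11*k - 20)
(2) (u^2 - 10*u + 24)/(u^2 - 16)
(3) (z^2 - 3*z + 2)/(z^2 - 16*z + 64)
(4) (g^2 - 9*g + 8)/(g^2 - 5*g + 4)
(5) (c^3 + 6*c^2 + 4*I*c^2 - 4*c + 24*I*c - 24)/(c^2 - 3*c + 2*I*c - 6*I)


(1) = (k - 4)/(k^2 + 9*k + 20)
(2) = (u - 6)/(u + 4)
(3) = (z^2 - 3*z + 2)/(z^2 - 16*z + 64)
(4) = (g - 8)/(g - 4)
(5) = (c^2 + c*(6 + 2*I) + 12*I)/(c - 3)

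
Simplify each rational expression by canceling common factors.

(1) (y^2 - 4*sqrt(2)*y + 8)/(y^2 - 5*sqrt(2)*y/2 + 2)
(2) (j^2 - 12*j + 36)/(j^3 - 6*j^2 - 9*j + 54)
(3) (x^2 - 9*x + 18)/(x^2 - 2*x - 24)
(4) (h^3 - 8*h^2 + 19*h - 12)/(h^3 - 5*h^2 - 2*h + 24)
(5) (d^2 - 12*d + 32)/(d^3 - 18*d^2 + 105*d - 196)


(1) = (2*y - 4*sqrt(2))/(2*y - sqrt(2))
(2) = (j - 6)/(j^2 - 9)
(3) = (x - 3)/(x + 4)
(4) = (h - 1)/(h + 2)
(5) = (d - 8)/(d^2 - 14*d + 49)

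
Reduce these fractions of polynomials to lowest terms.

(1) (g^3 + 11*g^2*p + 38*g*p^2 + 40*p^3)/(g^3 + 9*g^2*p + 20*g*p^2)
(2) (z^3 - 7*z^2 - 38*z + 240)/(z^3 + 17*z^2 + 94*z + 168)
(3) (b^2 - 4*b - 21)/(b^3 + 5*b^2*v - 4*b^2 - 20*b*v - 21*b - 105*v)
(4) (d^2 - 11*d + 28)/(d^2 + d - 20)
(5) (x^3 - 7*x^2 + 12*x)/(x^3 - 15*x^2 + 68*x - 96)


(1) = (g + 2*p)/g
(2) = (z^2 - 13*z + 40)/(z^2 + 11*z + 28)
(3) = 1/(b + 5*v)
(4) = (d - 7)/(d + 5)
(5) = x/(x - 8)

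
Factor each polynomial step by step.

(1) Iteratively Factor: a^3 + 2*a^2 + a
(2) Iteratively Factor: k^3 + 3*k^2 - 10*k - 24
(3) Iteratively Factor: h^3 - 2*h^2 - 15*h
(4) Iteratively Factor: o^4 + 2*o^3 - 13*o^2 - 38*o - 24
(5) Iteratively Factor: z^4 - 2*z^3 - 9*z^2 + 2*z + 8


(1) = (a + 1)*(a^2 + a) = a*(a + 1)*(a + 1)
(2) = (k - 3)*(k^2 + 6*k + 8) = (k - 3)*(k + 2)*(k + 4)
(3) = (h)*(h^2 - 2*h - 15) = h*(h - 5)*(h + 3)
(4) = (o + 2)*(o^3 - 13*o - 12) = (o - 4)*(o + 2)*(o^2 + 4*o + 3) = (o - 4)*(o + 1)*(o + 2)*(o + 3)
(5) = (z + 1)*(z^3 - 3*z^2 - 6*z + 8) = (z + 1)*(z + 2)*(z^2 - 5*z + 4) = (z - 1)*(z + 1)*(z + 2)*(z - 4)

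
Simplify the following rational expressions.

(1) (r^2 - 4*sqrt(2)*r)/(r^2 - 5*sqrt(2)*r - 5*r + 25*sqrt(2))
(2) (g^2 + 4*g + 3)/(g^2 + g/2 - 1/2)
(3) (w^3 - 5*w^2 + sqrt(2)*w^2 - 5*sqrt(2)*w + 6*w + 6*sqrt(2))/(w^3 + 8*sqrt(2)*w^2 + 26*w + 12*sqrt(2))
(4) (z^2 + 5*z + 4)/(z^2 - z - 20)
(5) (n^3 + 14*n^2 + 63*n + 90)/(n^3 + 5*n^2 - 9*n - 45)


(1) = (r^2 - 4*sqrt(2)*r)/(r^2 + r*(-5*sqrt(2) - 5) + 25*sqrt(2))
(2) = (2*g + 6)/(2*g - 1)
(3) = (w^2 - 5*w + 6)/(w^2 + 7*sqrt(2)*w + 12)
(4) = (z + 1)/(z - 5)
(5) = (n + 6)/(n - 3)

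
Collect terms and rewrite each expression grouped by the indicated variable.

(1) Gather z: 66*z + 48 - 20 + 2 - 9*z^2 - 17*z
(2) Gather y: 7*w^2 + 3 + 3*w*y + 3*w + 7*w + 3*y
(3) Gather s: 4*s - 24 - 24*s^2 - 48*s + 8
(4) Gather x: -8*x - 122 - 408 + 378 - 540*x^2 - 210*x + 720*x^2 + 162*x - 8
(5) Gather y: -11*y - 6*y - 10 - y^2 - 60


(1) = -9*z^2 + 49*z + 30
(2) = 7*w^2 + 10*w + y*(3*w + 3) + 3
(3) = -24*s^2 - 44*s - 16
(4) = 180*x^2 - 56*x - 160
(5) = -y^2 - 17*y - 70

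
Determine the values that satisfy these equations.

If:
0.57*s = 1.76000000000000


Then:
s = 3.09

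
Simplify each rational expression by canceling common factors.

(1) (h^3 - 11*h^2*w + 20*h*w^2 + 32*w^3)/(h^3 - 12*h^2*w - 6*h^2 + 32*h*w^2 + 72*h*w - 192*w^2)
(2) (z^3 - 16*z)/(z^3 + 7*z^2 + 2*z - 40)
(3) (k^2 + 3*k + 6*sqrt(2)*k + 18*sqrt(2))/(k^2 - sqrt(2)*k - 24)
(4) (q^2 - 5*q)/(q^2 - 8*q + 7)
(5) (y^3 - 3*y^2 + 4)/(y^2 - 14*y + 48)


(1) = (h + w)/(h - 6)
(2) = (z^2 - 4*z)/(z^2 + 3*z - 10)
(3) = (k^2 + k*(3 + 6*sqrt(2)) + 18*sqrt(2))/(k^2 - sqrt(2)*k - 24)
(4) = (q^2 - 5*q)/(q^2 - 8*q + 7)
(5) = (y^3 - 3*y^2 + 4)/(y^2 - 14*y + 48)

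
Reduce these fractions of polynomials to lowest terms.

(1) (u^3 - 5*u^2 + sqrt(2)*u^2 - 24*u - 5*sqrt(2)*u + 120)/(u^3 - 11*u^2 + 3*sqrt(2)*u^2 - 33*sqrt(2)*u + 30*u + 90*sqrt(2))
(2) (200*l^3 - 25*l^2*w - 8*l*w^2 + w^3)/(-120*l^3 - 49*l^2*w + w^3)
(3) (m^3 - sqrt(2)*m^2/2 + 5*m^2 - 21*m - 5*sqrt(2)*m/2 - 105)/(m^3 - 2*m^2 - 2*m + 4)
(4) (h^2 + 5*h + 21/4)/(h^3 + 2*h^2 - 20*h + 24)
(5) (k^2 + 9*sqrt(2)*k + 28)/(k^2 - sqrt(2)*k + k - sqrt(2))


(1) = (u^2 + sqrt(2)*u - 24)/(u^2 + u*(-6 + 3*sqrt(2)) - 18*sqrt(2))
(2) = (-5*l + w)/(3*l + w)
(3) = (2*m^3 + m^2*(10 - sqrt(2)) + m*(-42 - 5*sqrt(2)) - 210)/(2*m^3 - 4*m^2 - 4*m + 8)
(4) = (4*h^2 + 20*h + 21)/(4*h^3 + 8*h^2 - 80*h + 96)
(5) = (k^2 + 9*sqrt(2)*k + 28)/(k^2 + k*(1 - sqrt(2)) - sqrt(2))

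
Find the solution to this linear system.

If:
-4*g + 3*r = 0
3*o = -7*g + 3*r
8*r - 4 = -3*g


Then:
g = 12/41
o = -12/41
r = 16/41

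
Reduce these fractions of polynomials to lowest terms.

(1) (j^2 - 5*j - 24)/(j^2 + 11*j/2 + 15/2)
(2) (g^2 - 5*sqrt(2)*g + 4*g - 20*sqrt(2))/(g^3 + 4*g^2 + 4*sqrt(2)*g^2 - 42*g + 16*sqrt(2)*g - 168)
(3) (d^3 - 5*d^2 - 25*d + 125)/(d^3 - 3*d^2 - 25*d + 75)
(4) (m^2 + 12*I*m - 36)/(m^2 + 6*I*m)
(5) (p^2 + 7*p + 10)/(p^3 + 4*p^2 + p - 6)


(1) = (2*j - 16)/(2*j + 5)
(2) = (g - 5*sqrt(2))/(g^2 + 4*sqrt(2)*g - 42)
(3) = (d - 5)/(d - 3)
(4) = (m + 6*I)/m
(5) = (p + 5)/(p^2 + 2*p - 3)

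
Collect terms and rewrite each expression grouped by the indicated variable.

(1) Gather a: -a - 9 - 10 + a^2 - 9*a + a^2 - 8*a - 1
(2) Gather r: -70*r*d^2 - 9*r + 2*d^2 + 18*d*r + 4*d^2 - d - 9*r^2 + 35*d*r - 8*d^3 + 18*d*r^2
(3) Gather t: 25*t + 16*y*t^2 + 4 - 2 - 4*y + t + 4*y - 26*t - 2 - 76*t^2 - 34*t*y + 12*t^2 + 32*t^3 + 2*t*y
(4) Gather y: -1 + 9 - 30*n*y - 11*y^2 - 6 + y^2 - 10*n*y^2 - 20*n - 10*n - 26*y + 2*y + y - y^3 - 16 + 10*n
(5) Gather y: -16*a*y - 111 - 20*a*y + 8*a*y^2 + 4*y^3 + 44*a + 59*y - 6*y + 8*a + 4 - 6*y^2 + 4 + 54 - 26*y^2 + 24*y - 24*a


(1) = 2*a^2 - 18*a - 20
(2) = -8*d^3 + 6*d^2 - d + r^2*(18*d - 9) + r*(-70*d^2 + 53*d - 9)
(3) = 32*t^3 + t^2*(16*y - 64) - 32*t*y
(4) = -20*n - y^3 + y^2*(-10*n - 10) + y*(-30*n - 23) - 14
(5) = 28*a + 4*y^3 + y^2*(8*a - 32) + y*(77 - 36*a) - 49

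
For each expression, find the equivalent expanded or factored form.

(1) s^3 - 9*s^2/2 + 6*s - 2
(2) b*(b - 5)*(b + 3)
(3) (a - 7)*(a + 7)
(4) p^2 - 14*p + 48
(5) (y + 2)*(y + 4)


(1) = (s - 2)^2*(s - 1/2)
(2) = b^3 - 2*b^2 - 15*b
(3) = a^2 - 49
(4) = (p - 8)*(p - 6)
(5) = y^2 + 6*y + 8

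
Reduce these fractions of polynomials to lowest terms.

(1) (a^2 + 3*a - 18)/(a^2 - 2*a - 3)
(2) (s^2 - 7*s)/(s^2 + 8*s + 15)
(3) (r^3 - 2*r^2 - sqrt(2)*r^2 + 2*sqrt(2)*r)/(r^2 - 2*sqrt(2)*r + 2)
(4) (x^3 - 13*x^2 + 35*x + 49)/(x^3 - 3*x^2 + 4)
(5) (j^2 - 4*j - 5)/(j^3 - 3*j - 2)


(1) = (a + 6)/(a + 1)
(2) = (s^2 - 7*s)/(s^2 + 8*s + 15)
(3) = (r^2 - 2*r)/(r - sqrt(2))
(4) = (x^2 - 14*x + 49)/(x^2 - 4*x + 4)
(5) = (j - 5)/(j^2 - j - 2)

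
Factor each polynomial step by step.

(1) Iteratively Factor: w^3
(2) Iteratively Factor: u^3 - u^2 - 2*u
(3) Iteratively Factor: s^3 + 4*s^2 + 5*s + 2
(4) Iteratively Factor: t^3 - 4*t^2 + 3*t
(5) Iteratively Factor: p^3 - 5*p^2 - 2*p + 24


(1) = (w)*(w^2) = w^2*(w)
(2) = (u)*(u^2 - u - 2) = u*(u - 2)*(u + 1)
(3) = (s + 1)*(s^2 + 3*s + 2) = (s + 1)*(s + 2)*(s + 1)
(4) = (t - 3)*(t^2 - t) = t*(t - 3)*(t - 1)
(5) = (p - 3)*(p^2 - 2*p - 8) = (p - 3)*(p + 2)*(p - 4)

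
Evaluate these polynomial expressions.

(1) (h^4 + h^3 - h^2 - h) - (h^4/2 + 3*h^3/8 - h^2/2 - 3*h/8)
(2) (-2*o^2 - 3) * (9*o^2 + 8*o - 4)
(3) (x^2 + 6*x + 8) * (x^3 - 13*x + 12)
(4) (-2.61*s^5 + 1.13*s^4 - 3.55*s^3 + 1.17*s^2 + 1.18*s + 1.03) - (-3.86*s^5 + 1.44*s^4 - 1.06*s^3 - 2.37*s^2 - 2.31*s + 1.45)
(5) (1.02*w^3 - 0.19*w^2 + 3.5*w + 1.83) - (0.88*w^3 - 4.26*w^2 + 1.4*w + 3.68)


(1) = h^4/2 + 5*h^3/8 - h^2/2 - 5*h/8
(2) = -18*o^4 - 16*o^3 - 19*o^2 - 24*o + 12
(3) = x^5 + 6*x^4 - 5*x^3 - 66*x^2 - 32*x + 96
(4) = 1.25*s^5 - 0.31*s^4 - 2.49*s^3 + 3.54*s^2 + 3.49*s - 0.42
(5) = 0.14*w^3 + 4.07*w^2 + 2.1*w - 1.85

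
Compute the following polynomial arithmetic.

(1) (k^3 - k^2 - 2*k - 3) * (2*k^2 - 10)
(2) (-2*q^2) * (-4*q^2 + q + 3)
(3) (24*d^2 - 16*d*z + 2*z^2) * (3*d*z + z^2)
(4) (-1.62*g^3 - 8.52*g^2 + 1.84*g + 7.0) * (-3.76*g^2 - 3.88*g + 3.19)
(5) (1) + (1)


(1) = 2*k^5 - 2*k^4 - 14*k^3 + 4*k^2 + 20*k + 30
(2) = 8*q^4 - 2*q^3 - 6*q^2
(3) = 72*d^3*z - 24*d^2*z^2 - 10*d*z^3 + 2*z^4
(4) = 6.0912*g^5 + 38.3208*g^4 + 20.9714*g^3 - 60.638*g^2 - 21.2904*g + 22.33
(5) = 2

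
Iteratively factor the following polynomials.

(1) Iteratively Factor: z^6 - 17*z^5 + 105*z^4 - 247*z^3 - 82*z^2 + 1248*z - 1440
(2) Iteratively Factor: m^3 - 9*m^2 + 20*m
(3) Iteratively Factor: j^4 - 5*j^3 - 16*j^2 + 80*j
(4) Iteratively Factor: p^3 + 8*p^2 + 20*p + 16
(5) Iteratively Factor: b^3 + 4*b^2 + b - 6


(1) = (z - 4)*(z^5 - 13*z^4 + 53*z^3 - 35*z^2 - 222*z + 360) = (z - 4)*(z - 3)*(z^4 - 10*z^3 + 23*z^2 + 34*z - 120) = (z - 4)*(z - 3)*(z + 2)*(z^3 - 12*z^2 + 47*z - 60) = (z - 5)*(z - 4)*(z - 3)*(z + 2)*(z^2 - 7*z + 12) = (z - 5)*(z - 4)*(z - 3)^2*(z + 2)*(z - 4)
(2) = (m)*(m^2 - 9*m + 20) = m*(m - 5)*(m - 4)
(3) = (j)*(j^3 - 5*j^2 - 16*j + 80) = j*(j + 4)*(j^2 - 9*j + 20) = j*(j - 4)*(j + 4)*(j - 5)
(4) = (p + 2)*(p^2 + 6*p + 8) = (p + 2)^2*(p + 4)
(5) = (b + 3)*(b^2 + b - 2) = (b - 1)*(b + 3)*(b + 2)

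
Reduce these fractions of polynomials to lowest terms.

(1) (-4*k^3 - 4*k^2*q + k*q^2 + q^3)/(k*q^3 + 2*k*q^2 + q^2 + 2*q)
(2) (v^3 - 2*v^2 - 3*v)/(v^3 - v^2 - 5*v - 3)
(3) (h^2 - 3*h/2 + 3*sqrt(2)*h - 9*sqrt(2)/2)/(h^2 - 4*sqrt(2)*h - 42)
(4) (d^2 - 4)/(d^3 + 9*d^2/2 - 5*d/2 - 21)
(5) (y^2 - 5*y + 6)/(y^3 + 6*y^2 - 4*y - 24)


(1) = (-4*k^3 - 4*k^2*q + k*q^2 + q^3)/(k*q^3 + 2*k*q^2 + q^2 + 2*q)
(2) = v/(v + 1)
(3) = (2*h - 3)/(2*h - 14*sqrt(2))
(4) = (2*d + 4)/(2*d^2 + 13*d + 21)
(5) = (y - 3)/(y^2 + 8*y + 12)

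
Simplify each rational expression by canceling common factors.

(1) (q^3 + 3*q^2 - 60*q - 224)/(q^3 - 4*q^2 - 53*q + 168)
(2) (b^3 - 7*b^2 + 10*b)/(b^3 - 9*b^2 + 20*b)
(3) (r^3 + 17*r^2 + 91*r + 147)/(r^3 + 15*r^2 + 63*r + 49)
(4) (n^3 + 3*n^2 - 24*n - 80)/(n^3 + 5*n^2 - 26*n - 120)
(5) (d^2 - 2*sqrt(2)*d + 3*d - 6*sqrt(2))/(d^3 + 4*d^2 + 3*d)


(1) = (q + 4)/(q - 3)
(2) = (b - 2)/(b - 4)
(3) = (r + 3)/(r + 1)
(4) = (n + 4)/(n + 6)
(5) = (d - 2*sqrt(2))/(d^2 + d)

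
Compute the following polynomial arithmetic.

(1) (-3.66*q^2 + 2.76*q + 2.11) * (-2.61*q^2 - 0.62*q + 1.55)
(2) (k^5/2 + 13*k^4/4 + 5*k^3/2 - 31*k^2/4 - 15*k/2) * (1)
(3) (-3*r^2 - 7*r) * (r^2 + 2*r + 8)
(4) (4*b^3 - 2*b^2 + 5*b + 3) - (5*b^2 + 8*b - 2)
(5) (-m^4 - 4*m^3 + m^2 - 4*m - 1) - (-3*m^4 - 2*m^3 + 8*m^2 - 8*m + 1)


(1) = 9.5526*q^4 - 4.9344*q^3 - 12.8913*q^2 + 2.9698*q + 3.2705
(2) = k^5/2 + 13*k^4/4 + 5*k^3/2 - 31*k^2/4 - 15*k/2
(3) = -3*r^4 - 13*r^3 - 38*r^2 - 56*r
(4) = 4*b^3 - 7*b^2 - 3*b + 5
(5) = 2*m^4 - 2*m^3 - 7*m^2 + 4*m - 2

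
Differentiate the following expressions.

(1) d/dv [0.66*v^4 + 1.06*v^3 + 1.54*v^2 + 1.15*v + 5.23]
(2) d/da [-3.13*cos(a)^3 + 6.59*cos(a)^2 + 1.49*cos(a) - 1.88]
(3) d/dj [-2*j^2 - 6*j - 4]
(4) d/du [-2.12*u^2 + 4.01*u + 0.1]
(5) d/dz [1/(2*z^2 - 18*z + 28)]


(1) = 2.64*v^3 + 3.18*v^2 + 3.08*v + 1.15
(2) = (9.39*cos(a)^2 - 13.18*cos(a) - 1.49)*sin(a)
(3) = -4*j - 6
(4) = 4.01 - 4.24*u
(5) = (9/2 - z)/(z^2 - 9*z + 14)^2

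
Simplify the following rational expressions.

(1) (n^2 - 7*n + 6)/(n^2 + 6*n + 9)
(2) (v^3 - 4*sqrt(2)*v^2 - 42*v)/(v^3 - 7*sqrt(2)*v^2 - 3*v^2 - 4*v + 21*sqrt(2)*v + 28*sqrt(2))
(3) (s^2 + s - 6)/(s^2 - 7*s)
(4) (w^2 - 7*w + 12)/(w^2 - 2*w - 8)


(1) = (n^2 - 7*n + 6)/(n^2 + 6*n + 9)
(2) = (v^2 + 3*sqrt(2)*v)/(v^2 - 3*v - 4)
(3) = (s^2 + s - 6)/(s^2 - 7*s)
(4) = (w - 3)/(w + 2)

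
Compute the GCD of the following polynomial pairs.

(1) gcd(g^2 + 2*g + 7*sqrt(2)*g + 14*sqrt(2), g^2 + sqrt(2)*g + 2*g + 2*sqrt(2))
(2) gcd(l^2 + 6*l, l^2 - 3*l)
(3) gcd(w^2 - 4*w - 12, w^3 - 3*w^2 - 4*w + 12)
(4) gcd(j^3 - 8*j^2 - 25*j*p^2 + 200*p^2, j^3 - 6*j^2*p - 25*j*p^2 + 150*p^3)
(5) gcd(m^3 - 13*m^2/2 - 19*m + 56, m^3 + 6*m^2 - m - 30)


(1) = gcd((g + 2)*(g + 7*sqrt(2)), (g + 2)*(g + sqrt(2))) = g + 2
(2) = l
(3) = w + 2
(4) = -j^2 + 25*p^2
(5) = m - 2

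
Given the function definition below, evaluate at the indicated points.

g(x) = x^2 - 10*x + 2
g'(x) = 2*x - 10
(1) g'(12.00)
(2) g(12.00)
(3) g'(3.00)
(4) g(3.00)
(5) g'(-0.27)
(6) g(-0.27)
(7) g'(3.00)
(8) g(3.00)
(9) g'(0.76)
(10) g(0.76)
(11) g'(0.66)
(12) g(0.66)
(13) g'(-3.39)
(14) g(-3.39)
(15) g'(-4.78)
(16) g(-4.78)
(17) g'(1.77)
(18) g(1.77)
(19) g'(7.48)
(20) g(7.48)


(1) = 14.00
(2) = 26.00
(3) = -4.00
(4) = -19.00
(5) = -10.54
(6) = 4.77
(7) = -4.00
(8) = -19.00
(9) = -8.48
(10) = -5.02
(11) = -8.68
(12) = -4.16
(13) = -16.78
(14) = 47.39
(15) = -19.56
(16) = 72.65
(17) = -6.46
(18) = -12.57
(19) = 4.96
(20) = -16.85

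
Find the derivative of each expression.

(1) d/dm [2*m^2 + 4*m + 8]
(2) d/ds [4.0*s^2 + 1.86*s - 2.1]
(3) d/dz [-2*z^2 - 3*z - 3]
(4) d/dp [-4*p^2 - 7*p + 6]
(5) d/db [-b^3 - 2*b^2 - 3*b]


(1) = 4*m + 4
(2) = 8.0*s + 1.86
(3) = -4*z - 3
(4) = -8*p - 7
(5) = -3*b^2 - 4*b - 3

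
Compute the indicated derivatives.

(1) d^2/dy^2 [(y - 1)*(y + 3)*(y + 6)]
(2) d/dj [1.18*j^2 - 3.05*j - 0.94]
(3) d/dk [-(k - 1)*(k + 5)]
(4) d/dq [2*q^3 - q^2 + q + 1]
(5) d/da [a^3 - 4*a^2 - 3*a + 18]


(1) = 6*y + 16
(2) = 2.36*j - 3.05
(3) = -2*k - 4
(4) = 6*q^2 - 2*q + 1
(5) = 3*a^2 - 8*a - 3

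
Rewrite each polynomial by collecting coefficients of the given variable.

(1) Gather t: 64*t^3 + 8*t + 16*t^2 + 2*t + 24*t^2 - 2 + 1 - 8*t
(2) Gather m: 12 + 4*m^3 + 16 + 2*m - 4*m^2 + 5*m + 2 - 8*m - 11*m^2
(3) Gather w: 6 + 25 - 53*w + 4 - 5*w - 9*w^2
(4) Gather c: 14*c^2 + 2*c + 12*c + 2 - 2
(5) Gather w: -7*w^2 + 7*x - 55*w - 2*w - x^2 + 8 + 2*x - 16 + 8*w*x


(1) = 64*t^3 + 40*t^2 + 2*t - 1
(2) = 4*m^3 - 15*m^2 - m + 30
(3) = -9*w^2 - 58*w + 35
(4) = 14*c^2 + 14*c
(5) = -7*w^2 + w*(8*x - 57) - x^2 + 9*x - 8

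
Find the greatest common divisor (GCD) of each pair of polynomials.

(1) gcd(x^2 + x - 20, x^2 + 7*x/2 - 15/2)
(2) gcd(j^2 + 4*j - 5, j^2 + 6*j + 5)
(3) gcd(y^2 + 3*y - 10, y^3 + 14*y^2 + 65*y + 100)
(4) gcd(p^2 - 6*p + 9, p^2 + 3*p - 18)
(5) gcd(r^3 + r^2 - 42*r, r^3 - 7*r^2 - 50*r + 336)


(1) = gcd((x - 4)*(x + 5), (x - 3/2)*(x + 5)) = x + 5
(2) = gcd((j - 1)*(j + 5), (j + 1)*(j + 5)) = j + 5
(3) = y + 5
(4) = p - 3
(5) = r^2 + r - 42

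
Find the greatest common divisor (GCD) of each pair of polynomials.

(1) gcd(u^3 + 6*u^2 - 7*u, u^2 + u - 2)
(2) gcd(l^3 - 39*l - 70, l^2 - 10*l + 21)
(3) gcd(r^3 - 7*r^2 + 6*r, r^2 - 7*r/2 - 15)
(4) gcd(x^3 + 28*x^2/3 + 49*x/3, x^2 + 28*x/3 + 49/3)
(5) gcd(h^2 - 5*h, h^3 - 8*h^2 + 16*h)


(1) = u - 1
(2) = l - 7
(3) = r - 6
(4) = x^2 + 28*x/3 + 49/3
(5) = h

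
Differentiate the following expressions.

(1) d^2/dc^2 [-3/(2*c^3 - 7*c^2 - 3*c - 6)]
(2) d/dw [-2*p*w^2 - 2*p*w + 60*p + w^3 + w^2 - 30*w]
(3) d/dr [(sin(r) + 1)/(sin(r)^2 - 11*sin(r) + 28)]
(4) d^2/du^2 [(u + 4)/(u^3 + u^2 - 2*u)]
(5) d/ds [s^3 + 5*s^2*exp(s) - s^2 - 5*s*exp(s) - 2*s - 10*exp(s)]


(1) = 6*((6*c - 7)*(-2*c^3 + 7*c^2 + 3*c + 6) + (-6*c^2 + 14*c + 3)^2)/(-2*c^3 + 7*c^2 + 3*c + 6)^3
(2) = -4*p*w - 2*p + 3*w^2 + 2*w - 30
(3) = (-2*sin(r) + cos(r)^2 + 38)*cos(r)/(sin(r)^2 - 11*sin(r) + 28)^2
(4) = 2*(u*(u^2 + u - 2)*(-3*u^2 - 2*u - (u + 4)*(3*u + 1) + 2) + (u + 4)*(3*u^2 + 2*u - 2)^2)/(u^3*(u^2 + u - 2)^3)
(5) = 5*s^2*exp(s) + 3*s^2 + 5*s*exp(s) - 2*s - 15*exp(s) - 2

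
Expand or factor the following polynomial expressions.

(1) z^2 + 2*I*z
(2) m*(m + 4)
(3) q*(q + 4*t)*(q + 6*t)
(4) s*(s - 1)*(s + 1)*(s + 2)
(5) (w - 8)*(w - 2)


(1) = z*(z + 2*I)
(2) = m^2 + 4*m
(3) = q^3 + 10*q^2*t + 24*q*t^2
(4) = s^4 + 2*s^3 - s^2 - 2*s
(5) = w^2 - 10*w + 16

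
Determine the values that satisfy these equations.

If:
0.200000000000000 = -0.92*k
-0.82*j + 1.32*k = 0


Then:
j = -0.35
k = -0.22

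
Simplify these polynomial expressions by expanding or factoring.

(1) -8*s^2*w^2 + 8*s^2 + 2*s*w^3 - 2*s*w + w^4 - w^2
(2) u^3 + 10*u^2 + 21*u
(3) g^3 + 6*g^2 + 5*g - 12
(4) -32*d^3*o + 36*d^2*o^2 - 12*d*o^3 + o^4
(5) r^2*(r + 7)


(1) = (-2*s + w)*(4*s + w)*(w - 1)*(w + 1)
(2) = u*(u + 3)*(u + 7)
(3) = (g - 1)*(g + 3)*(g + 4)
(4) = o*(-8*d + o)*(-2*d + o)^2
(5) = r^3 + 7*r^2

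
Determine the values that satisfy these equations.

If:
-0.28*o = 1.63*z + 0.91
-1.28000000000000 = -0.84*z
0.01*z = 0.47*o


Then:
No Solution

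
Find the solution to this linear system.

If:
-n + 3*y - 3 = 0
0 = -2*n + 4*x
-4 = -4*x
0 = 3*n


Then:
No Solution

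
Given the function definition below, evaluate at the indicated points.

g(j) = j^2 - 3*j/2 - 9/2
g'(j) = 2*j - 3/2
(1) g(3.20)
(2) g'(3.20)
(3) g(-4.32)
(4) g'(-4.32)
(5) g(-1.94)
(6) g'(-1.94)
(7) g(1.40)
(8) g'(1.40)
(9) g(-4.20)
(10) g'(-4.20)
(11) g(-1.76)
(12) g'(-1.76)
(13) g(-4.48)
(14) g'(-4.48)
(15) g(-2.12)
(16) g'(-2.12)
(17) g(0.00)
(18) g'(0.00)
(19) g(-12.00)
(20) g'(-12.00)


(1) = 0.94
(2) = 4.90
(3) = 20.64
(4) = -10.14
(5) = 2.17
(6) = -5.38
(7) = -4.64
(8) = 1.30
(9) = 19.44
(10) = -9.90
(11) = 1.24
(12) = -5.02
(13) = 22.29
(14) = -10.46
(15) = 3.17
(16) = -5.74
(17) = -4.50
(18) = -1.50
(19) = 157.50
(20) = -25.50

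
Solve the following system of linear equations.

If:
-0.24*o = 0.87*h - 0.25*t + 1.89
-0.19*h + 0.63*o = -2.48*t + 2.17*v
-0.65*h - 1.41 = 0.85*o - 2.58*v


Then:
h = -1.13532694946831*v - 2.24085392500364
o = 3.9034853142993*v + 0.0547706485321966
t = -0.203591882422393*v - 0.185591836421764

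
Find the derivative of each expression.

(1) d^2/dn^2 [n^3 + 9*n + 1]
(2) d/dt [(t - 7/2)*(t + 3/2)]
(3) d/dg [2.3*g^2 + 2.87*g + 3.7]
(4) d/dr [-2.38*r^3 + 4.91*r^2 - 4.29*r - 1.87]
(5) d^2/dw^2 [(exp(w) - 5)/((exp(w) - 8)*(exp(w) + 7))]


(1) = 6*n
(2) = 2*t - 2
(3) = 4.6*g + 2.87
(4) = -7.14*r^2 + 9.82*r - 4.29
(5) = (exp(4*w) - 19*exp(3*w) + 351*exp(2*w) - 1181*exp(w) + 3416)*exp(w)/(exp(6*w) - 3*exp(5*w) - 165*exp(4*w) + 335*exp(3*w) + 9240*exp(2*w) - 9408*exp(w) - 175616)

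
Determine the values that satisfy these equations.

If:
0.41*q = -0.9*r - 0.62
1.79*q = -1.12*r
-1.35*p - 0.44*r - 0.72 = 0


Then:
p = -0.22
q = 0.60
r = -0.96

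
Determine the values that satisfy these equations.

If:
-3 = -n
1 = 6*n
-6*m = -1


Then:
No Solution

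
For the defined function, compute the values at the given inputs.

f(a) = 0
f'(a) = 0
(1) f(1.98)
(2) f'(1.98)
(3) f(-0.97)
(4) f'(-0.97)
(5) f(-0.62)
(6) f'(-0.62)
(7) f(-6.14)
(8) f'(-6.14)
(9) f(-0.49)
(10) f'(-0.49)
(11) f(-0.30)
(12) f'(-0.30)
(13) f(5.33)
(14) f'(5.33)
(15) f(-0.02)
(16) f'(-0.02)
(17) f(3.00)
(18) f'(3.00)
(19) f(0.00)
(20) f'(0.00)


(1) = 0.00
(2) = 0.00
(3) = 0.00
(4) = 0.00
(5) = 0.00
(6) = 0.00
(7) = 0.00
(8) = 0.00
(9) = 0.00
(10) = 0.00
(11) = 0.00
(12) = 0.00
(13) = 0.00
(14) = 0.00
(15) = 0.00
(16) = 0.00
(17) = 0.00
(18) = 0.00
(19) = 0.00
(20) = 0.00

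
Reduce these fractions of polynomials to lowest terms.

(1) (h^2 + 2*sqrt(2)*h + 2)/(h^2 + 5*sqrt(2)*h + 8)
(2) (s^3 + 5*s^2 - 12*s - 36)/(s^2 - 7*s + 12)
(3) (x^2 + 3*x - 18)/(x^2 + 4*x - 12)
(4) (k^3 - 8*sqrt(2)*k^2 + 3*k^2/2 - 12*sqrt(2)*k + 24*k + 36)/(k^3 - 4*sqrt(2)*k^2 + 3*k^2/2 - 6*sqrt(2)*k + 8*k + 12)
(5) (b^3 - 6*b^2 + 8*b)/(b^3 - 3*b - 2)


(1) = (h + sqrt(2))/(h + 4*sqrt(2))
(2) = (s^2 + 8*s + 12)/(s - 4)
(3) = (x - 3)/(x - 2)
(4) = (4*k - 24*sqrt(2))/(4*k - 8*sqrt(2))
(5) = (b^2 - 4*b)/(b^2 + 2*b + 1)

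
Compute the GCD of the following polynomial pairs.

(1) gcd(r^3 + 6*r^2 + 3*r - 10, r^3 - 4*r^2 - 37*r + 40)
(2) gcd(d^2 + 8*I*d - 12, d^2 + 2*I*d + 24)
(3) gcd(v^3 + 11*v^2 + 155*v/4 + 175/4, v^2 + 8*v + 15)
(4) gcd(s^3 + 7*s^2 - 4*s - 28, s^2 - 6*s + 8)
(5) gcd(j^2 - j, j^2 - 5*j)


(1) = r^2 + 4*r - 5
(2) = d + 6*I
(3) = v + 5
(4) = gcd((s - 2)*(s + 2)*(s + 7), (s - 4)*(s - 2)) = s - 2
(5) = gcd(j*(j - 1), j*(j - 5)) = j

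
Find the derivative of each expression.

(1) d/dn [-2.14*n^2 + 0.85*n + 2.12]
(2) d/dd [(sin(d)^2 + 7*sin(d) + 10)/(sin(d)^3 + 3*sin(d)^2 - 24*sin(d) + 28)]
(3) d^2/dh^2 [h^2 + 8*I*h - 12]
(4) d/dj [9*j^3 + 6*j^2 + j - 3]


(1) = 0.85 - 4.28*n
(2) = -(sin(d)^3 + 16*sin(d)^2 + 107*sin(d) + 218)*cos(d)/((sin(d) - 2)^3*(sin(d) + 7)^2)
(3) = 2
(4) = 27*j^2 + 12*j + 1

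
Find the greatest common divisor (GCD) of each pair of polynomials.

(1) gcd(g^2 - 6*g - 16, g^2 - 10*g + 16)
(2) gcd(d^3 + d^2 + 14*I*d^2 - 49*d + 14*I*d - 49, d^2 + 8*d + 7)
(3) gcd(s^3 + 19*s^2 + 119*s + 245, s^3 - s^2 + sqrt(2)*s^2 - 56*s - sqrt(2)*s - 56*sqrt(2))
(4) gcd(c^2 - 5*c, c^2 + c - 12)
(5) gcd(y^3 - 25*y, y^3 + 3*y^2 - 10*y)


(1) = gcd((g - 8)*(g + 2), (g - 8)*(g - 2)) = g - 8
(2) = d + 1
(3) = gcd((s + 5)*(s + 7)^2, (s - 8)*(s + 7)*(s + sqrt(2))) = s + 7
(4) = gcd(c*(c - 5), (c - 3)*(c + 4)) = 1
(5) = gcd(y*(y - 5)*(y + 5), y*(y - 2)*(y + 5)) = y^2 + 5*y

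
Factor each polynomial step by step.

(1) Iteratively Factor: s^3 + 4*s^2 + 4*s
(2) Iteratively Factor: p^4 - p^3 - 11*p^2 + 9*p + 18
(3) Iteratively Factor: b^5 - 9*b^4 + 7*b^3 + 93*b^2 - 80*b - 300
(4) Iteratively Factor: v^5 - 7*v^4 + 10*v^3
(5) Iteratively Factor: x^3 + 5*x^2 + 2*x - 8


(1) = (s)*(s^2 + 4*s + 4) = s*(s + 2)*(s + 2)
(2) = (p - 2)*(p^3 + p^2 - 9*p - 9) = (p - 3)*(p - 2)*(p^2 + 4*p + 3) = (p - 3)*(p - 2)*(p + 1)*(p + 3)
(3) = (b - 5)*(b^4 - 4*b^3 - 13*b^2 + 28*b + 60) = (b - 5)*(b - 3)*(b^3 - b^2 - 16*b - 20) = (b - 5)^2*(b - 3)*(b^2 + 4*b + 4) = (b - 5)^2*(b - 3)*(b + 2)*(b + 2)
(4) = (v)*(v^4 - 7*v^3 + 10*v^2) = v*(v - 2)*(v^3 - 5*v^2) = v^2*(v - 2)*(v^2 - 5*v) = v^3*(v - 2)*(v - 5)
(5) = (x + 2)*(x^2 + 3*x - 4) = (x - 1)*(x + 2)*(x + 4)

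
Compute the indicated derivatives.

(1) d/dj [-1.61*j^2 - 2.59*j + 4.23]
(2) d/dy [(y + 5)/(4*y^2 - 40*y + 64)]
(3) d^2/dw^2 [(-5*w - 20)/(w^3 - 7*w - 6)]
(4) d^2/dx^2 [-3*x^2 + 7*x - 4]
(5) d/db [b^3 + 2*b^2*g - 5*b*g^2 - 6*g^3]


(1) = -3.22*j - 2.59
(2) = (y^2 - 10*y - 2*(y - 5)*(y + 5) + 16)/(4*(y^2 - 10*y + 16)^2)
(3) = 10*((w + 4)*(3*w^2 - 7)^2 + (3*w^2 + 3*w*(w + 4) - 7)*(-w^3 + 7*w + 6))/(-w^3 + 7*w + 6)^3
(4) = -6
(5) = 3*b^2 + 4*b*g - 5*g^2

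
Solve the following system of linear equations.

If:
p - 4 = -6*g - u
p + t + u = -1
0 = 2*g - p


Then:
g = 1/2 - u/8
p = 1 - u/4
t = -3*u/4 - 2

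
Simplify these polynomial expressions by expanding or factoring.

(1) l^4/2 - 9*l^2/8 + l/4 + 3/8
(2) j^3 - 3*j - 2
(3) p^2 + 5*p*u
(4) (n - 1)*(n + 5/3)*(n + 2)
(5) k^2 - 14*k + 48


(1) = (l/2 + 1/4)*(l - 1)^2*(l + 3/2)
(2) = (j - 2)*(j + 1)^2
(3) = p*(p + 5*u)
(4) = n^3 + 8*n^2/3 - n/3 - 10/3
(5) = (k - 8)*(k - 6)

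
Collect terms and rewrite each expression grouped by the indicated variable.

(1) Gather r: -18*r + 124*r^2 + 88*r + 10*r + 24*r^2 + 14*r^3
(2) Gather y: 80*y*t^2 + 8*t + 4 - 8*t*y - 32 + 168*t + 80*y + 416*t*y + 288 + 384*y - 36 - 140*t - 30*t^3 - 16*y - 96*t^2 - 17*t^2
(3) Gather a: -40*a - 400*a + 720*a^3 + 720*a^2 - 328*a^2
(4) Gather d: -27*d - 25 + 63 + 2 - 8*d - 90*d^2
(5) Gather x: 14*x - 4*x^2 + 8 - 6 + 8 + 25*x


(1) = 14*r^3 + 148*r^2 + 80*r
(2) = -30*t^3 - 113*t^2 + 36*t + y*(80*t^2 + 408*t + 448) + 224
(3) = 720*a^3 + 392*a^2 - 440*a
(4) = -90*d^2 - 35*d + 40
(5) = -4*x^2 + 39*x + 10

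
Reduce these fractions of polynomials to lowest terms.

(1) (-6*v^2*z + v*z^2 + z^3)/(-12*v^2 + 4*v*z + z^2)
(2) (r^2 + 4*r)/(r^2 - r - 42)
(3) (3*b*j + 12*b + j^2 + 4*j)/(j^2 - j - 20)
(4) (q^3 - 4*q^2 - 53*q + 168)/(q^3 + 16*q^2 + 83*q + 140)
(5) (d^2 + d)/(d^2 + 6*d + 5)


(1) = (3*v*z + z^2)/(6*v + z)
(2) = (r^2 + 4*r)/(r^2 - r - 42)
(3) = (3*b + j)/(j - 5)
(4) = (q^2 - 11*q + 24)/(q^2 + 9*q + 20)
(5) = d/(d + 5)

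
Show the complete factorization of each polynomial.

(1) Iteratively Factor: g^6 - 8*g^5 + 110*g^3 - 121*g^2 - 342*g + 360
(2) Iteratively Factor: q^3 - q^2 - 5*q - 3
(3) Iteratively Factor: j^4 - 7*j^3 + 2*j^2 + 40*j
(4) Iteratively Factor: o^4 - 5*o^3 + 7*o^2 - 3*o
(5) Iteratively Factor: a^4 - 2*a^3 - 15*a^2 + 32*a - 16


(1) = (g + 2)*(g^5 - 10*g^4 + 20*g^3 + 70*g^2 - 261*g + 180) = (g - 1)*(g + 2)*(g^4 - 9*g^3 + 11*g^2 + 81*g - 180) = (g - 4)*(g - 1)*(g + 2)*(g^3 - 5*g^2 - 9*g + 45) = (g - 4)*(g - 1)*(g + 2)*(g + 3)*(g^2 - 8*g + 15) = (g - 4)*(g - 3)*(g - 1)*(g + 2)*(g + 3)*(g - 5)
(2) = (q - 3)*(q^2 + 2*q + 1) = (q - 3)*(q + 1)*(q + 1)
(3) = (j - 5)*(j^3 - 2*j^2 - 8*j) = j*(j - 5)*(j^2 - 2*j - 8) = j*(j - 5)*(j - 4)*(j + 2)
(4) = (o - 3)*(o^3 - 2*o^2 + o) = o*(o - 3)*(o^2 - 2*o + 1) = o*(o - 3)*(o - 1)*(o - 1)
(5) = (a - 1)*(a^3 - a^2 - 16*a + 16) = (a - 1)*(a + 4)*(a^2 - 5*a + 4) = (a - 4)*(a - 1)*(a + 4)*(a - 1)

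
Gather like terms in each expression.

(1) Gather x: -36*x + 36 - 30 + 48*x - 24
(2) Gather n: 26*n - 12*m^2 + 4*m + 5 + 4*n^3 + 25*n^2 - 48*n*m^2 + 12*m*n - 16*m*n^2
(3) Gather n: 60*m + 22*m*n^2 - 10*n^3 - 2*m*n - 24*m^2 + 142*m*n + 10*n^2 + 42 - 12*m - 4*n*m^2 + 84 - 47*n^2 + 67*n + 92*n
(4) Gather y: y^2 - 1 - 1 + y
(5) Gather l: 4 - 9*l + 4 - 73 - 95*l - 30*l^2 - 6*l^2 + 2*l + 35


(1) = 12*x - 18
(2) = -12*m^2 + 4*m + 4*n^3 + n^2*(25 - 16*m) + n*(-48*m^2 + 12*m + 26) + 5
(3) = -24*m^2 + 48*m - 10*n^3 + n^2*(22*m - 37) + n*(-4*m^2 + 140*m + 159) + 126
(4) = y^2 + y - 2
(5) = -36*l^2 - 102*l - 30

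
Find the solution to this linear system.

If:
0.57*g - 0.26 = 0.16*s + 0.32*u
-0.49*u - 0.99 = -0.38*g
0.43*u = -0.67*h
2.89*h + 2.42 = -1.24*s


Then:
g = -8.68
h = 5.62
s = -15.04
u = -8.75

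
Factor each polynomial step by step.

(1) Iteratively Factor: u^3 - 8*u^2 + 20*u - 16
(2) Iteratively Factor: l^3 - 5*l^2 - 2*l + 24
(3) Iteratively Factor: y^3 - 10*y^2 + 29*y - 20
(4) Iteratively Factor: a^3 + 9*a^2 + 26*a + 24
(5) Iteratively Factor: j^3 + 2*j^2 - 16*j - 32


(1) = (u - 2)*(u^2 - 6*u + 8) = (u - 2)^2*(u - 4)
(2) = (l - 4)*(l^2 - l - 6) = (l - 4)*(l + 2)*(l - 3)
(3) = (y - 5)*(y^2 - 5*y + 4) = (y - 5)*(y - 1)*(y - 4)
(4) = (a + 3)*(a^2 + 6*a + 8) = (a + 3)*(a + 4)*(a + 2)
(5) = (j + 2)*(j^2 - 16) = (j - 4)*(j + 2)*(j + 4)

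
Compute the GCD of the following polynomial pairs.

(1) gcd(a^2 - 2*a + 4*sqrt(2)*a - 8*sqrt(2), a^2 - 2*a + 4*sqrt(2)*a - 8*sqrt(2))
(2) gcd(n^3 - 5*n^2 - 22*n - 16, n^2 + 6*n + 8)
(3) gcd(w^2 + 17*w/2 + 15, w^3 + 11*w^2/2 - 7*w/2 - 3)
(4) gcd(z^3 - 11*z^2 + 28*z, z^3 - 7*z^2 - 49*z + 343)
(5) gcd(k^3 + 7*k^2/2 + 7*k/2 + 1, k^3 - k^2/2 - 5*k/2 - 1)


(1) = a^2 + a*(-2 + 4*sqrt(2)) - 8*sqrt(2)
(2) = gcd((n - 8)*(n + 1)*(n + 2), (n + 2)*(n + 4)) = n + 2
(3) = gcd((w + 5/2)*(w + 6), (w - 1)*(w + 1/2)*(w + 6)) = w + 6
(4) = z - 7
(5) = k^2 + 3*k/2 + 1/2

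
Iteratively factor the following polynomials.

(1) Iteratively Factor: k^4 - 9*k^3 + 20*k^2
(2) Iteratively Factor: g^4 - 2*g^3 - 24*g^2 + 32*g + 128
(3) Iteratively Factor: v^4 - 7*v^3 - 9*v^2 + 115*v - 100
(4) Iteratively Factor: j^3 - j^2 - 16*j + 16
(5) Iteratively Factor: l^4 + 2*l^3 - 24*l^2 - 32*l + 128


(1) = (k)*(k^3 - 9*k^2 + 20*k) = k*(k - 4)*(k^2 - 5*k) = k*(k - 5)*(k - 4)*(k)
(2) = (g - 4)*(g^3 + 2*g^2 - 16*g - 32) = (g - 4)^2*(g^2 + 6*g + 8) = (g - 4)^2*(g + 2)*(g + 4)
(3) = (v - 5)*(v^3 - 2*v^2 - 19*v + 20) = (v - 5)^2*(v^2 + 3*v - 4) = (v - 5)^2*(v + 4)*(v - 1)
(4) = (j + 4)*(j^2 - 5*j + 4) = (j - 1)*(j + 4)*(j - 4)
(5) = (l + 4)*(l^3 - 2*l^2 - 16*l + 32) = (l - 2)*(l + 4)*(l^2 - 16) = (l - 4)*(l - 2)*(l + 4)*(l + 4)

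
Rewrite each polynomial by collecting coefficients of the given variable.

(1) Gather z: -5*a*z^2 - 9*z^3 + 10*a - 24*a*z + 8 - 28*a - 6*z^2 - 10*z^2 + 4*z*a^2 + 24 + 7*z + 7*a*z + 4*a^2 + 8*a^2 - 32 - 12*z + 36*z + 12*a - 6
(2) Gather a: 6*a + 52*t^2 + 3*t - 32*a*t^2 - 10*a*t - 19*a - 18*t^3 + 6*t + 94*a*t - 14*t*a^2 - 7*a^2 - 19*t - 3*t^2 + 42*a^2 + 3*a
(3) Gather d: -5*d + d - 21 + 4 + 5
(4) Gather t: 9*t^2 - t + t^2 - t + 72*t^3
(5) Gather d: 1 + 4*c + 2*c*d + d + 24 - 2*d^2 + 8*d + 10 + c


(1) = 12*a^2 - 6*a - 9*z^3 + z^2*(-5*a - 16) + z*(4*a^2 - 17*a + 31) - 6
(2) = a^2*(35 - 14*t) + a*(-32*t^2 + 84*t - 10) - 18*t^3 + 49*t^2 - 10*t
(3) = -4*d - 12
(4) = 72*t^3 + 10*t^2 - 2*t
(5) = 5*c - 2*d^2 + d*(2*c + 9) + 35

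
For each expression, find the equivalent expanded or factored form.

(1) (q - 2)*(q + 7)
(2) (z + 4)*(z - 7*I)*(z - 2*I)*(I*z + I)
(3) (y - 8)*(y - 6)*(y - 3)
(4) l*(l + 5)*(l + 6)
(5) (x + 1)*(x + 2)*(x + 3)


(1) = q^2 + 5*q - 14
(2) = I*z^4 + 9*z^3 + 5*I*z^3 + 45*z^2 - 10*I*z^2 + 36*z - 70*I*z - 56*I
(3) = y^3 - 17*y^2 + 90*y - 144
(4) = l^3 + 11*l^2 + 30*l
(5) = x^3 + 6*x^2 + 11*x + 6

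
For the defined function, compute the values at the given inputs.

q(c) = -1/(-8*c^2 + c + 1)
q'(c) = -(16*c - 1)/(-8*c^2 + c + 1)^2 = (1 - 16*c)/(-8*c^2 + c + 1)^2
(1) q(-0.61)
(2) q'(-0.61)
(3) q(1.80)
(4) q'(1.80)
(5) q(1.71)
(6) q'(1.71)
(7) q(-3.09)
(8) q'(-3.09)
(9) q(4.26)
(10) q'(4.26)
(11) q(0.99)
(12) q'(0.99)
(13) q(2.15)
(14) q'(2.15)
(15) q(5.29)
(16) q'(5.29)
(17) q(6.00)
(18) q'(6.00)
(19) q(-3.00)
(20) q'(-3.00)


(1) = 0.39
(2) = 1.61
(3) = 0.04
(4) = -0.05
(5) = 0.05
(6) = -0.06
(7) = 0.01
(8) = 0.01
(9) = 0.01
(10) = -0.00
(11) = 0.17
(12) = -0.43
(13) = 0.03
(14) = -0.03
(15) = 0.00
(16) = -0.00
(17) = 0.00
(18) = -0.00
(19) = 0.01
(20) = 0.01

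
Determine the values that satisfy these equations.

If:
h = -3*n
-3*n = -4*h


Then:
h = 0
n = 0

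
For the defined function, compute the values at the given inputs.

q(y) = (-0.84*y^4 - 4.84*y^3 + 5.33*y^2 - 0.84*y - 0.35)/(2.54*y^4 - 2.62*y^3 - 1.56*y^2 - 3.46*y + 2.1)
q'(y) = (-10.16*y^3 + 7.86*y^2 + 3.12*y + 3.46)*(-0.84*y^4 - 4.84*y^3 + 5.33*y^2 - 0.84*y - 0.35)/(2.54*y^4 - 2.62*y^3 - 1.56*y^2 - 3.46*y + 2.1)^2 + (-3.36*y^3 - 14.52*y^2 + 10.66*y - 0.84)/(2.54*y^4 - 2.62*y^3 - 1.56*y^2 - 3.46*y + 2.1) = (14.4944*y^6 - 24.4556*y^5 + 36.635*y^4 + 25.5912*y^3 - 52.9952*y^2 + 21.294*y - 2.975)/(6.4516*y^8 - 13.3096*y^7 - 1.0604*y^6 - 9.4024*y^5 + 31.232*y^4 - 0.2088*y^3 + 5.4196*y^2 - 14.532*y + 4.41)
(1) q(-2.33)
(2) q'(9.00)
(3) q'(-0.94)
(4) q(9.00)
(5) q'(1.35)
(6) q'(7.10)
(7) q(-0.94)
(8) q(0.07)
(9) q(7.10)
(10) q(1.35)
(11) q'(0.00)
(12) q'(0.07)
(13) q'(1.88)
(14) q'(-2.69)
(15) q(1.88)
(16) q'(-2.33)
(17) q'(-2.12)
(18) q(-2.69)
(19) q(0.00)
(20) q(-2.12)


(1) = 0.61
(2) = 0.03
(3) = -0.52
(4) = -0.59
(5) = 7.84
(6) = 0.05
(7) = 1.05
(8) = -0.21
(9) = -0.67
(10) = 1.89
(11) = -0.67
(12) = -0.51
(13) = 28.02
(14) = 0.29
(15) = -5.85
(16) = 0.37
(17) = 0.42
(18) = 0.49
(19) = -0.17
(20) = 0.69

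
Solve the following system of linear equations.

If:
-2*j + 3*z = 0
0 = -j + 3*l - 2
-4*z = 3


Then:
j = -9/8
l = 7/24
z = -3/4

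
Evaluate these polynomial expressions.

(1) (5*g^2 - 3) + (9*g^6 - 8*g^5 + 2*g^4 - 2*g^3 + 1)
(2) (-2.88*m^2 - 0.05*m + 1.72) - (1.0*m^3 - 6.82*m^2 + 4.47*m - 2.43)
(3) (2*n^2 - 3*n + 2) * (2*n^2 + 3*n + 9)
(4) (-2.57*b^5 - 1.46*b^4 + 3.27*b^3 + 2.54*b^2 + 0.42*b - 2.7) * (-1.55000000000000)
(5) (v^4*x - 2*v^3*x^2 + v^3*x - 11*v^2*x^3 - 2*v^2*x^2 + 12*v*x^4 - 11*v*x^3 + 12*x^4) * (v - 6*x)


(1) = 9*g^6 - 8*g^5 + 2*g^4 - 2*g^3 + 5*g^2 - 2
(2) = -1.0*m^3 + 3.94*m^2 - 4.52*m + 4.15
(3) = 4*n^4 + 13*n^2 - 21*n + 18
(4) = 3.9835*b^5 + 2.263*b^4 - 5.0685*b^3 - 3.937*b^2 - 0.651*b + 4.185
(5) = v^5*x - 8*v^4*x^2 + v^4*x + v^3*x^3 - 8*v^3*x^2 + 78*v^2*x^4 + v^2*x^3 - 72*v*x^5 + 78*v*x^4 - 72*x^5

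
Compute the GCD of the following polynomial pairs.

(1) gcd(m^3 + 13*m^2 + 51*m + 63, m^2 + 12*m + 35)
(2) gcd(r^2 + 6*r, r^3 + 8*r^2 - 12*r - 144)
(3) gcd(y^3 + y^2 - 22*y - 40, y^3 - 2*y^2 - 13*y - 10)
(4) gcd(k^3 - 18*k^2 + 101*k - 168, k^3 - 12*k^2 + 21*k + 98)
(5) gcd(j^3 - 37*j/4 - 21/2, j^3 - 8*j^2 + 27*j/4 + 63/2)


(1) = m + 7
(2) = gcd(r*(r + 6), (r - 4)*(r + 6)^2) = r + 6
(3) = y^2 - 3*y - 10
(4) = k - 7
(5) = j^2 - 2*j - 21/4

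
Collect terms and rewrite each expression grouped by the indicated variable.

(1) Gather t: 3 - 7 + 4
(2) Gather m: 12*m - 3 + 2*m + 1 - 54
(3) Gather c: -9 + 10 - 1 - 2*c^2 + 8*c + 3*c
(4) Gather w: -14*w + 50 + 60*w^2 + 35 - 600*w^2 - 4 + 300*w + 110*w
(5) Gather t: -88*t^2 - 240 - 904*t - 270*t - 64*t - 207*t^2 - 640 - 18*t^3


(1) = 0
(2) = 14*m - 56
(3) = -2*c^2 + 11*c
(4) = -540*w^2 + 396*w + 81
(5) = -18*t^3 - 295*t^2 - 1238*t - 880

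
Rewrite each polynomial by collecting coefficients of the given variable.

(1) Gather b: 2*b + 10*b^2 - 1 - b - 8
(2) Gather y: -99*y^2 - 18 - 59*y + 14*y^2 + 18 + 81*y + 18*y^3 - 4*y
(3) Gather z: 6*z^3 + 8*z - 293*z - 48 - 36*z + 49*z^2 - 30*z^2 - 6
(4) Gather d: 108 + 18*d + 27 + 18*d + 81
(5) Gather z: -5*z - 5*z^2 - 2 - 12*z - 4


(1) = 10*b^2 + b - 9
(2) = 18*y^3 - 85*y^2 + 18*y
(3) = 6*z^3 + 19*z^2 - 321*z - 54
(4) = 36*d + 216
(5) = -5*z^2 - 17*z - 6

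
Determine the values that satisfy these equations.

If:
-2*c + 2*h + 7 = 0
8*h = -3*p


Then:
c = 7/2 - 3*p/8
h = -3*p/8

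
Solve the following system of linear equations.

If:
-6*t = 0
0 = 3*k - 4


Then:
k = 4/3
t = 0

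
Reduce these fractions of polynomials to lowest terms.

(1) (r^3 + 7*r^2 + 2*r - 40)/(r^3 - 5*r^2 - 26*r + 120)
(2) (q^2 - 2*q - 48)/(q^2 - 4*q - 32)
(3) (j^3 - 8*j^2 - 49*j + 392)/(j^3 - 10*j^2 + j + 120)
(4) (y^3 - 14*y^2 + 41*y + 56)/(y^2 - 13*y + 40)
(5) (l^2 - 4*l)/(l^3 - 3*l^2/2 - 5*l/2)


(1) = (r^2 + 2*r - 8)/(r^2 - 10*r + 24)
(2) = (q + 6)/(q + 4)
(3) = (j^2 - 49)/(j^2 - 2*j - 15)
(4) = (y^2 - 6*y - 7)/(y - 5)
(5) = (2*l - 8)/(2*l^2 - 3*l - 5)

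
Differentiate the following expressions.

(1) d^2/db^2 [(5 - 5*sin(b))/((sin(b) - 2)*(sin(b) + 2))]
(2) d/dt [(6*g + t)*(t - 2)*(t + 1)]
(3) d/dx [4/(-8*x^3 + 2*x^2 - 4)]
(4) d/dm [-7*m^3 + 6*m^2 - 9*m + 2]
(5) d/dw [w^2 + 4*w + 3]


(1) = 5*(sin(b)^5 - 4*sin(b)^4 + 22*sin(b)^3 - 10*sin(b)^2 - 8*sin(b) + 8)/((sin(b) - 2)^3*(sin(b) + 2)^3)
(2) = 12*g*t - 6*g + 3*t^2 - 2*t - 2
(3) = 4*x*(6*x - 1)/(4*x^3 - x^2 + 2)^2
(4) = -21*m^2 + 12*m - 9
(5) = 2*w + 4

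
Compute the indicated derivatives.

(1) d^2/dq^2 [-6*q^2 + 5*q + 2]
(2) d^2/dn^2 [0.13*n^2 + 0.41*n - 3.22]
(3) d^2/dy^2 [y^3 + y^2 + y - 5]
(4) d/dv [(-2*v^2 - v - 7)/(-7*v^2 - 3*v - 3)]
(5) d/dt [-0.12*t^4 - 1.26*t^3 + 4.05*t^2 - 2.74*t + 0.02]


(1) = -12
(2) = 0.260000000000000
(3) = 6*y + 2
(4) = (-v^2 - 86*v - 18)/(49*v^4 + 42*v^3 + 51*v^2 + 18*v + 9)
(5) = -0.48*t^3 - 3.78*t^2 + 8.1*t - 2.74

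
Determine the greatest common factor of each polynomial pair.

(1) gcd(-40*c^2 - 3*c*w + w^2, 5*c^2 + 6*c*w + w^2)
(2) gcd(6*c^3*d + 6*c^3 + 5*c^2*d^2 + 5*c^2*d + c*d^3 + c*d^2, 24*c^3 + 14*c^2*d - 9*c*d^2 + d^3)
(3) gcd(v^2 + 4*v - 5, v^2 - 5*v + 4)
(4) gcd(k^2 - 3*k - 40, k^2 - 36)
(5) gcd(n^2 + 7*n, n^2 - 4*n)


(1) = 5*c + w
(2) = 1
(3) = gcd((v - 1)*(v + 5), (v - 4)*(v - 1)) = v - 1
(4) = gcd((k - 8)*(k + 5), (k - 6)*(k + 6)) = 1
(5) = n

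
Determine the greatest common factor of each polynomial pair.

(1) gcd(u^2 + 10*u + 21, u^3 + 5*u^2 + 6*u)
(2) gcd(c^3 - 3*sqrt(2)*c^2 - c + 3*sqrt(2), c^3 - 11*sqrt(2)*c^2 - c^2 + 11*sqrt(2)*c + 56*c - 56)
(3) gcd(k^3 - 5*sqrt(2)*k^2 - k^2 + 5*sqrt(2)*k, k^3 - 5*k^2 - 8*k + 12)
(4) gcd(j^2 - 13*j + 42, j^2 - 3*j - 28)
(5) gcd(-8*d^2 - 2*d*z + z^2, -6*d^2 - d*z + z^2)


(1) = u + 3
(2) = gcd((c - 1)*(c + 1)*(c - 3*sqrt(2)), (c - 1)*(c - 7*sqrt(2))*(c - 4*sqrt(2))) = c - 1
(3) = gcd(k*(k - 1)*(k - 5*sqrt(2)), (k - 6)*(k - 1)*(k + 2)) = k - 1
(4) = gcd((j - 7)*(j - 6), (j - 7)*(j + 4)) = j - 7
(5) = 2*d + z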